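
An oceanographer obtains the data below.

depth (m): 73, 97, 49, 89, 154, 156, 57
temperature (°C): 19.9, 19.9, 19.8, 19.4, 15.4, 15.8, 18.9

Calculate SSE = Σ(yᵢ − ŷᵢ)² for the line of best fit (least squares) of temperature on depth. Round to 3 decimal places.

5.056

n = 7, Σx = 675, Σy = 129.1, Σxy = 11993.5, Σx² = 76361, Σy² = 2404.43
Sxx = Σx² − (Σx)²/n = 76361 − 65089.285714 = 11271.714286
Sxy = Σxy − (Σx)(Σy)/n = 11993.5 − 12448.928571 = -455.428571
Syy = Σy² − (Σy)²/n = 2404.43 − 2380.972857 = 23.457143
b = Sxy/Sxx = -455.428571/11271.714286 = -0.040405
SSE = Syy − b·Sxy = 23.457143 − (-0.040405)·(-455.428571) = 5.055755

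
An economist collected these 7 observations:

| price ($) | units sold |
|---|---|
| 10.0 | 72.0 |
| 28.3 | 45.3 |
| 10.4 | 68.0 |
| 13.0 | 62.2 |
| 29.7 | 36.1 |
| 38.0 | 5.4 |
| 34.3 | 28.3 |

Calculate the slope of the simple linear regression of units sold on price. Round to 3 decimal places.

n = 7, Σx = 163.7, Σy = 317.3, Σxy = 5765.85, Σx² = 4680.63
Sxx = Σx² − (Σx)²/n = 4680.63 − 3828.241429 = 852.388571
Sxy = Σxy − (Σx)(Σy)/n = 5765.85 − 7420.287143 = -1654.437143
b = Sxy/Sxx = -1654.437143/852.388571 = -1.940942

-1.941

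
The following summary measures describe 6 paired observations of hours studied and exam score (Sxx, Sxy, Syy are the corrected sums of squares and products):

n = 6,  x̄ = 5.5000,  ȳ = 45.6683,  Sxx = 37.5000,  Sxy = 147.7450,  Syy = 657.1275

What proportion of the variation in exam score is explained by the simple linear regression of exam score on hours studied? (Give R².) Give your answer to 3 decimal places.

0.886

R² = Sxy²/(Sxx·Syy) = (147.745)²/(37.5·657.1275) = 0.885818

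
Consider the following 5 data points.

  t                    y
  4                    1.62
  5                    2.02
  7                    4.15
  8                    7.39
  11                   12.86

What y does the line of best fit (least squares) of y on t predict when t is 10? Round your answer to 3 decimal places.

n = 5, Σx = 35, Σy = 28.04, Σxy = 246.21, Σx² = 275
Sxx = Σx² − (Σx)²/n = 275 − 245 = 30
Sxy = Σxy − (Σx)(Σy)/n = 246.21 − 196.28 = 49.93
b = Sxy/Sxx = 49.93/30 = 1.664333
a = ȳ − b·x̄ = 5.608 − 1.664333·7 = -6.042333
ŷ(10) = a + b·10 = -6.042333 + 1.664333·10 = 10.601

10.601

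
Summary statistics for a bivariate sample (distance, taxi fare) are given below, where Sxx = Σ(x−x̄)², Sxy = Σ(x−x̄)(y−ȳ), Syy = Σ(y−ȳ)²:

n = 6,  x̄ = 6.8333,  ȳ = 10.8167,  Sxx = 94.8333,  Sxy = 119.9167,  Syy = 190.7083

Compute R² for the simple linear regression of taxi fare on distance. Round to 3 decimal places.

R² = Sxy²/(Sxx·Syy) = (119.9167)²/(94.8333·190.7083) = 0.795113

0.795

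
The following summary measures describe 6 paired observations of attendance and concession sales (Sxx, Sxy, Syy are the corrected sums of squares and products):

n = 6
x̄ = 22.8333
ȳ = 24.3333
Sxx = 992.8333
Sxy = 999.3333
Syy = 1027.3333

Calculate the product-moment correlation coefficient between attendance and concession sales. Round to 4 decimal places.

0.9895

r = Sxy/√(Sxx·Syy) = 999.3333/√(1019970.710439) = 999.3333/1009.935993 = 0.989502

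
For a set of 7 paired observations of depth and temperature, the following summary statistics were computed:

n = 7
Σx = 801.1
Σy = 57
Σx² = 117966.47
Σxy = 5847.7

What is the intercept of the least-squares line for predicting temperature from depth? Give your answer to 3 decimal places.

11.084

Sxx = Σx² − (Σx)²/n = 117966.47 − 91680.172857 = 26286.297143
Sxy = Σxy − (Σx)(Σy)/n = 5847.7 − 6523.242857 = -675.542857
b = Sxy/Sxx = -675.542857/26286.297143 = -0.025699
a = ȳ − b·x̄ = 8.142857 − (-0.025699)·114.442857 = 11.083973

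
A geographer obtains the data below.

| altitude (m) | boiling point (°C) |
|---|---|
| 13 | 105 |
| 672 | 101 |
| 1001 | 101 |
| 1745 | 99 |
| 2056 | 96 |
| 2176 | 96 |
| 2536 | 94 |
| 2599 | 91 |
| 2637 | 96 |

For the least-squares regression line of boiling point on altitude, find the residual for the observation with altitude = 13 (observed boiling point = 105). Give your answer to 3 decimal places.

n = 9, Σx = 15435, Σy = 879, Σxy = 1477410, Σx² = 33600757
Sxx = Σx² − (Σx)²/n = 33600757 − 26471025 = 7129732
Sxy = Σxy − (Σx)(Σy)/n = 1477410 − 1507485 = -30075
b = Sxy/Sxx = -30075/7129732 = -0.004218
a = ȳ − b·x̄ = 97.666667 − (-0.004218)·1715 = 104.900967
ŷ(13) = 104.900967 + (-0.004218)·13 = 104.846130
residual = y − ŷ = 105 − 104.846130 = 0.153870

0.154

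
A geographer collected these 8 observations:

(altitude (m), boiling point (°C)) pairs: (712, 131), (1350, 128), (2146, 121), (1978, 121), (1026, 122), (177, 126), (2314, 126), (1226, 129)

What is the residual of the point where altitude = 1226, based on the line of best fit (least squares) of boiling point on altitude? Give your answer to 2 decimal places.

3.16

n = 8, Σx = 10929, Σy = 1004, Σxy = 1362268, Σx² = 18788921
Sxx = Σx² − (Σx)²/n = 18788921 − 14930380.125 = 3858540.875
Sxy = Σxy − (Σx)(Σy)/n = 1362268 − 1371589.5 = -9321.5
b = Sxy/Sxx = -9321.5/3858540.875 = -0.002416
a = ȳ − b·x̄ = 125.5 − (-0.002416)·1366.125 = 128.800298
ŷ(1226) = 128.800298 + (-0.002416)·1226 = 125.838515
residual = y − ŷ = 129 − 125.838515 = 3.161485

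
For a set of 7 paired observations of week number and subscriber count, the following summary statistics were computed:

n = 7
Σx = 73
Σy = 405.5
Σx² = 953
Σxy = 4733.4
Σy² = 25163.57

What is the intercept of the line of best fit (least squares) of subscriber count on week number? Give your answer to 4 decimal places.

Sxx = Σx² − (Σx)²/n = 953 − 761.285714 = 191.714286
Sxy = Σxy − (Σx)(Σy)/n = 4733.4 − 4228.785714 = 504.614286
b = Sxy/Sxx = 504.614286/191.714286 = 2.632116
a = ȳ − b·x̄ = 57.928571 − 2.632116·10.428571 = 30.479359

30.4794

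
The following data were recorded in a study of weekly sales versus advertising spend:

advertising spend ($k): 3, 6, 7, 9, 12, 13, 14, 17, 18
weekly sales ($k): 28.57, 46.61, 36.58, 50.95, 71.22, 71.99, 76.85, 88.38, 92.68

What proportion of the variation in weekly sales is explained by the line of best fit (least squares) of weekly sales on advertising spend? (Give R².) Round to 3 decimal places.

n = 9, Σx = 99, Σy = 563.83, Σxy = 7117.09, Σx² = 1297, Σy² = 39484.1137
Sxx = Σx² − (Σx)²/n = 1297 − 1089 = 208
Sxy = Σxy − (Σx)(Σy)/n = 7117.09 − 6202.13 = 914.96
Syy = Σy² − (Σy)²/n = 39484.1137 − 35322.696544 = 4161.417156
R² = Sxy²/(Sxx·Syy) = (914.96)²/(208·4161.417156) = 0.967163

0.967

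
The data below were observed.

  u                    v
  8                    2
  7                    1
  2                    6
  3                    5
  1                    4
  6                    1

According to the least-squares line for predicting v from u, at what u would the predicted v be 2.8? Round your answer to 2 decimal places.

n = 6, Σx = 27, Σy = 19, Σxy = 60, Σx² = 163
Sxx = Σx² − (Σx)²/n = 163 − 121.5 = 41.5
Sxy = Σxy − (Σx)(Σy)/n = 60 − 85.5 = -25.5
b = Sxy/Sxx = -25.5/41.5 = -0.614458
a = ȳ − b·x̄ = 3.166667 − (-0.614458)·4.5 = 5.931727
Set a + b·x = 2.8: x = (2.8 − 5.931727) / (-0.614458) = 5.096732

5.10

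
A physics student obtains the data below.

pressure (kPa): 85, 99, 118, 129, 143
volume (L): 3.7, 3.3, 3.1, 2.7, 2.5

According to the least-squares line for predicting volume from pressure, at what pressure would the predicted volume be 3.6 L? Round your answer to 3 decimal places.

n = 5, Σx = 574, Σy = 15.3, Σxy = 1712.8, Σx² = 68040
Sxx = Σx² − (Σx)²/n = 68040 − 65895.2 = 2144.8
Sxy = Σxy − (Σx)(Σy)/n = 1712.8 − 1756.44 = -43.64
b = Sxy/Sxx = -43.64/2144.8 = -0.020347
a = ȳ − b·x̄ = 3.06 − (-0.020347)·114.8 = 5.395822
Set a + b·x = 3.6: x = (3.6 − 5.395822) / (-0.020347) = 88.260312

88.260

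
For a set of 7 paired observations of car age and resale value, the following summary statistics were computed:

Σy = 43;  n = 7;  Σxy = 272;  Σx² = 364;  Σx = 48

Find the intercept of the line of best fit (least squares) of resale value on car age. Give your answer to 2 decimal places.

Sxx = Σx² − (Σx)²/n = 364 − 329.142857 = 34.857143
Sxy = Σxy − (Σx)(Σy)/n = 272 − 294.857143 = -22.857143
b = Sxy/Sxx = -22.857143/34.857143 = -0.655738
a = ȳ − b·x̄ = 6.142857 − (-0.655738)·6.857143 = 10.639344

10.64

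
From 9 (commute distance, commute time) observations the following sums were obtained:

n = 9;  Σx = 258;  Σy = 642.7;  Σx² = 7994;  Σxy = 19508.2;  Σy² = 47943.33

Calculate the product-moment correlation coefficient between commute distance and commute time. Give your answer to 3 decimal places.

0.980

Sxx = Σx² − (Σx)²/n = 7994 − 7396 = 598
Sxy = Σxy − (Σx)(Σy)/n = 19508.2 − 18424.066667 = 1084.133333
Syy = Σy² − (Σy)²/n = 47943.33 − 45895.921111 = 2047.408889
r = Sxy/√(Sxx·Syy) = 1084.133333/√(1224350.515556) = 1084.133333/1106.503735 = 0.979783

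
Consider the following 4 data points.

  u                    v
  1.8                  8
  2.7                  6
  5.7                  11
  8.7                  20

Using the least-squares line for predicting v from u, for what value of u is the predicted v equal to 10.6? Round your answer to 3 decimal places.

4.375

n = 4, Σx = 18.9, Σy = 45, Σxy = 267.3, Σx² = 118.71
Sxx = Σx² − (Σx)²/n = 118.71 − 89.3025 = 29.4075
Sxy = Σxy − (Σx)(Σy)/n = 267.3 − 212.625 = 54.675
b = Sxy/Sxx = 54.675/29.4075 = 1.859220
a = ȳ − b·x̄ = 11.25 − 1.859220·4.725 = 2.465187
Set a + b·x = 10.6: x = (10.6 − 2.465187) / 1.859220 = 4.375391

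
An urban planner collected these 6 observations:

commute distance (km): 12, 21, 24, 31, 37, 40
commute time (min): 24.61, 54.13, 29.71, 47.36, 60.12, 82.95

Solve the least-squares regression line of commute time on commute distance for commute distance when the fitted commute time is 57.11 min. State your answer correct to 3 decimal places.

n = 6, Σx = 165, Σy = 298.88, Σxy = 9155.69, Σx² = 5091
Sxx = Σx² − (Σx)²/n = 5091 − 4537.5 = 553.5
Sxy = Σxy − (Σx)(Σy)/n = 9155.69 − 8219.2 = 936.49
b = Sxy/Sxx = 936.49/553.5 = 1.691942
a = ȳ − b·x̄ = 49.813333 − 1.691942·27.5 = 3.284923
Set a + b·x = 57.11: x = (57.11 − 3.284923) / 1.691942 = 31.812598

31.813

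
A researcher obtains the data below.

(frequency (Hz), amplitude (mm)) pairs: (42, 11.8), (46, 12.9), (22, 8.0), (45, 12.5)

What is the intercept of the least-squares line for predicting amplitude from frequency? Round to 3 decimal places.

n = 4, Σx = 155, Σy = 45.2, Σxy = 1827.5, Σx² = 6389
Sxx = Σx² − (Σx)²/n = 6389 − 6006.25 = 382.75
Sxy = Σxy − (Σx)(Σy)/n = 1827.5 − 1751.5 = 76
b = Sxy/Sxx = 76/382.75 = 0.198563
a = ȳ − b·x̄ = 11.3 − 0.198563·38.75 = 3.605683

3.606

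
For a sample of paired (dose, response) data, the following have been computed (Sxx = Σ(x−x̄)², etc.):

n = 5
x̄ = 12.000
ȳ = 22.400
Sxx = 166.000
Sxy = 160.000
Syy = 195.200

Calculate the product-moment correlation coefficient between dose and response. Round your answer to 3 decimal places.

0.889

r = Sxy/√(Sxx·Syy) = 160/√(32403.2) = 160/180.008889 = 0.888845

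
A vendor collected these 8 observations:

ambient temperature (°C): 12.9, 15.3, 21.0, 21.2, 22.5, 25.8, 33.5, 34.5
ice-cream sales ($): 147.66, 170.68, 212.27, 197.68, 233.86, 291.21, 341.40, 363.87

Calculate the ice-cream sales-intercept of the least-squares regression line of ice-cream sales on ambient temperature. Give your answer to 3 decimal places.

n = 8, Σx = 186.7, Σy = 1958.63, Σxy = 49930.187, Σx² = 4775.33
Sxx = Σx² − (Σx)²/n = 4775.33 − 4357.11125 = 418.21875
Sxy = Σxy − (Σx)(Σy)/n = 49930.187 − 45709.527625 = 4220.659375
b = Sxy/Sxx = 4220.659375/418.21875 = 10.091990
a = ȳ − b·x̄ = 244.82875 − 10.091990·23.3375 = 9.306937

9.307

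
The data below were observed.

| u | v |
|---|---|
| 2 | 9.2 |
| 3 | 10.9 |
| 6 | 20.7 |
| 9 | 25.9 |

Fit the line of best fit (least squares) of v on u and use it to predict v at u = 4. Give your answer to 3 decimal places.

n = 4, Σx = 20, Σy = 66.7, Σxy = 408.4, Σx² = 130
Sxx = Σx² − (Σx)²/n = 130 − 100 = 30
Sxy = Σxy − (Σx)(Σy)/n = 408.4 − 333.5 = 74.9
b = Sxy/Sxx = 74.9/30 = 2.496667
a = ȳ − b·x̄ = 16.675 − 2.496667·5 = 4.191667
ŷ(4) = a + b·4 = 4.191667 + 2.496667·4 = 14.178333

14.178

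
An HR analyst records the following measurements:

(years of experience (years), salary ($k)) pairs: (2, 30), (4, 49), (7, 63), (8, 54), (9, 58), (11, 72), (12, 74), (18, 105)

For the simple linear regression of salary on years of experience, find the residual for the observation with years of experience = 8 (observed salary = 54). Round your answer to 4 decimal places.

-5.3839

n = 8, Σx = 71, Σy = 505, Σxy = 5221, Σx² = 803
Sxx = Σx² − (Σx)²/n = 803 − 630.125 = 172.875
Sxy = Σxy − (Σx)(Σy)/n = 5221 − 4481.875 = 739.125
b = Sxy/Sxx = 739.125/172.875 = 4.275488
a = ȳ − b·x̄ = 63.125 − 4.275488·8.875 = 25.180043
ŷ(8) = 25.180043 + 4.275488·8 = 59.383948
residual = y − ŷ = 54 − 59.383948 = -5.383948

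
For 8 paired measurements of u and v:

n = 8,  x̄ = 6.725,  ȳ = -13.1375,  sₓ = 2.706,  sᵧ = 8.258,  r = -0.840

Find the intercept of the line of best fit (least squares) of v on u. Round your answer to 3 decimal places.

4.102

b = r · sᵧ/sₓ = -0.84 · 8.258/2.706 = -2.563459
a = ȳ − b·x̄ = -13.1375 − (-2.563459)·6.725 = 4.101762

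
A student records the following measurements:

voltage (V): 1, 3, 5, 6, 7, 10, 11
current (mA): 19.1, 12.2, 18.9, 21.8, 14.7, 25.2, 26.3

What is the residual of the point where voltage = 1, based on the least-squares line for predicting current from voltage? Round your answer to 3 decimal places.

n = 7, Σx = 43, Σy = 138.2, Σxy = 925.2, Σx² = 341
Sxx = Σx² − (Σx)²/n = 341 − 264.142857 = 76.857143
Sxy = Σxy − (Σx)(Σy)/n = 925.2 − 848.942857 = 76.257143
b = Sxy/Sxx = 76.257143/76.857143 = 0.992193
a = ȳ − b·x̄ = 19.742857 − 0.992193·6.142857 = 13.647955
ŷ(1) = 13.647955 + 0.992193·1 = 14.640149
residual = y − ŷ = 19.1 − 14.640149 = 4.459851

4.460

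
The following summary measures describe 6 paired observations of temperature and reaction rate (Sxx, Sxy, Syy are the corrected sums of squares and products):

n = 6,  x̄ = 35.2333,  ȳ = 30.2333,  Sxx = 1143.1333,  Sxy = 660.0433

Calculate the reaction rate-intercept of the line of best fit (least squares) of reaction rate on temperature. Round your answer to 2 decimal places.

b = Sxy/Sxx = 660.0433/1143.1333 = 0.577398
a = ȳ − b·x̄ = 30.2333 − 0.577398·35.2333 = 9.889650

9.89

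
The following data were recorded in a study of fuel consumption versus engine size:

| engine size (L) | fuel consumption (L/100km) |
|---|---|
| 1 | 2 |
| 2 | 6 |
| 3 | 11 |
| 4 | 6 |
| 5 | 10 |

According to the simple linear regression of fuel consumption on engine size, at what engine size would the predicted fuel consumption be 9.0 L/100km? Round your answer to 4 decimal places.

n = 5, Σx = 15, Σy = 35, Σxy = 121, Σx² = 55
Sxx = Σx² − (Σx)²/n = 55 − 45 = 10
Sxy = Σxy − (Σx)(Σy)/n = 121 − 105 = 16
b = Sxy/Sxx = 16/10 = 1.6
a = ȳ − b·x̄ = 7 − 1.6·3 = 2.2
Set a + b·x = 9.0: x = (9.0 − 2.2) / 1.6 = 4.25

4.2500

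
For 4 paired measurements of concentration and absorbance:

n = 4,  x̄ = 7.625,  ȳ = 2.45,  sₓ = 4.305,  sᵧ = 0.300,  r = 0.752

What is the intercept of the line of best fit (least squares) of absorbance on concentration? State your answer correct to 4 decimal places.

b = r · sᵧ/sₓ = 0.752 · 0.3/4.305 = 0.052404
a = ȳ − b·x̄ = 2.45 − 0.052404·7.625 = 2.050418

2.0504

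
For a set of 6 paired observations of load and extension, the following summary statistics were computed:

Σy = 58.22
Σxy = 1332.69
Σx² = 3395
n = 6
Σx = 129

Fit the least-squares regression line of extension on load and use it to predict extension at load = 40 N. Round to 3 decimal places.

12.113

Sxx = Σx² − (Σx)²/n = 3395 − 2773.5 = 621.5
Sxy = Σxy − (Σx)(Σy)/n = 1332.69 − 1251.73 = 80.96
b = Sxy/Sxx = 80.96/621.5 = 0.130265
a = ȳ − b·x̄ = 9.703333 − 0.130265·21.5 = 6.902625
ŷ(40) = a + b·40 = 6.902625 + 0.130265·40 = 12.113245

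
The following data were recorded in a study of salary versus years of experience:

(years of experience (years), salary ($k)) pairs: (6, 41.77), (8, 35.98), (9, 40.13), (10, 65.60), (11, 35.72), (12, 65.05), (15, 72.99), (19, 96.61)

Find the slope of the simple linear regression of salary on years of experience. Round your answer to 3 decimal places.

n = 8, Σx = 90, Σy = 453.85, Σxy = 5659.59, Σx² = 1132
Sxx = Σx² − (Σx)²/n = 1132 − 1012.5 = 119.5
Sxy = Σxy − (Σx)(Σy)/n = 5659.59 − 5105.8125 = 553.7775
b = Sxy/Sxx = 553.7775/119.5 = 4.634121

4.634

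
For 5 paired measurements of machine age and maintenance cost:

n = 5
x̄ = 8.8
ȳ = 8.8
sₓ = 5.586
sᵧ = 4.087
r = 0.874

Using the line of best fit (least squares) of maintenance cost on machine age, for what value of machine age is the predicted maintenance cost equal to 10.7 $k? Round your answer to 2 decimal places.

11.77

b = r · sᵧ/sₓ = 0.874 · 4.087/5.586 = 0.639463
a = ȳ − b·x̄ = 8.8 − 0.639463·8.8 = 3.172729
Set a + b·x = 10.7: x = (10.7 − 3.172729) / 0.639463 = 11.771245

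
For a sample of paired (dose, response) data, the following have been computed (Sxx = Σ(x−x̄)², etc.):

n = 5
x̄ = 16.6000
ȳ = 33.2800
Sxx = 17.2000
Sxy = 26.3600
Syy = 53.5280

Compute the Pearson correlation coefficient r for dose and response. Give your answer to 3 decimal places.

0.869

r = Sxy/√(Sxx·Syy) = 26.36/√(920.6816) = 26.36/30.342736 = 0.868742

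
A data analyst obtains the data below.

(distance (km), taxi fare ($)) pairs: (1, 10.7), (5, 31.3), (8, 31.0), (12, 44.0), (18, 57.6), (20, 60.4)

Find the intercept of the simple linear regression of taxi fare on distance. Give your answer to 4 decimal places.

12.7712

n = 6, Σx = 64, Σy = 235, Σxy = 3188, Σx² = 958
Sxx = Σx² − (Σx)²/n = 958 − 682.666667 = 275.333333
Sxy = Σxy − (Σx)(Σy)/n = 3188 − 2506.666667 = 681.333333
b = Sxy/Sxx = 681.333333/275.333333 = 2.474576
a = ȳ − b·x̄ = 39.166667 − 2.474576·10.666667 = 12.771186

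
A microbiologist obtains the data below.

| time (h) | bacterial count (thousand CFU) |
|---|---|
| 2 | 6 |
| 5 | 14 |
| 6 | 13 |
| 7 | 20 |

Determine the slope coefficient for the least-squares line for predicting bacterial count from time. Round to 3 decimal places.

n = 4, Σx = 20, Σy = 53, Σxy = 300, Σx² = 114
Sxx = Σx² − (Σx)²/n = 114 − 100 = 14
Sxy = Σxy − (Σx)(Σy)/n = 300 − 265 = 35
b = Sxy/Sxx = 35/14 = 2.5

2.500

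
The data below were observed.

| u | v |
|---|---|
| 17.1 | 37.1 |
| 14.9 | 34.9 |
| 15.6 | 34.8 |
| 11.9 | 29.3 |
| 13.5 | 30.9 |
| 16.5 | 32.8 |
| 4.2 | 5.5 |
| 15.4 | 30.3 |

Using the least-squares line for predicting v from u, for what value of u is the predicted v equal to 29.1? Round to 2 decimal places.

13.49

n = 8, Σx = 109.1, Σy = 235.6, Σxy = 3494.04, Σx² = 1608.69
Sxx = Σx² − (Σx)²/n = 1608.69 − 1487.85125 = 120.83875
Sxy = Σxy − (Σx)(Σy)/n = 3494.04 − 3212.995 = 281.045
b = Sxy/Sxx = 281.045/120.83875 = 2.325785
a = ȳ − b·x̄ = 29.45 − 2.325785·13.6375 = -2.267898
Set a + b·x = 29.1: x = (29.1 − (-2.267898)) / 2.325785 = 13.487013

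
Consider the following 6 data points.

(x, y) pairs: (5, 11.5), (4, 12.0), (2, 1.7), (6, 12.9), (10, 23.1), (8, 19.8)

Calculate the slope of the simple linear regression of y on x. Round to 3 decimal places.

n = 6, Σx = 35, Σy = 81, Σxy = 575.7, Σx² = 245
Sxx = Σx² − (Σx)²/n = 245 − 204.166667 = 40.833333
Sxy = Σxy − (Σx)(Σy)/n = 575.7 − 472.5 = 103.2
b = Sxy/Sxx = 103.2/40.833333 = 2.527347

2.527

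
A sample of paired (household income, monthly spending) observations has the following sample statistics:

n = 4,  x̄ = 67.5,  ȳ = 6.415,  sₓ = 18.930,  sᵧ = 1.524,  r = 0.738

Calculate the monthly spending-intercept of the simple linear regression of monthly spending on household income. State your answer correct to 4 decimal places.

b = r · sᵧ/sₓ = 0.738 · 1.524/18.93 = 0.059414
a = ȳ − b·x̄ = 6.415 − 0.059414·67.5 = 2.404537

2.4045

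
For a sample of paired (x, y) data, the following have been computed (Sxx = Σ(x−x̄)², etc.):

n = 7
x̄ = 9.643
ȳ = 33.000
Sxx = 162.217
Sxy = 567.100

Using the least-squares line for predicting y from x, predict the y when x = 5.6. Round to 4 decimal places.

18.8659

b = Sxy/Sxx = 567.1/162.217 = 3.495934
a = ȳ − b·x̄ = 33 − 3.495934·9.643 = -0.711296
ŷ(5.6) = a + b·5.6 = -0.711296 + 3.495934·5.6 = 18.865937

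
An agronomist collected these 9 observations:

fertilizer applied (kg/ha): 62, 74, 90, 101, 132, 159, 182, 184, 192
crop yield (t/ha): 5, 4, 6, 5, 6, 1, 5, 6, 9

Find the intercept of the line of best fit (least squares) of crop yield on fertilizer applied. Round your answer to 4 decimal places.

n = 9, Σx = 1176, Σy = 47, Σxy = 6344, Σx² = 174170
Sxx = Σx² − (Σx)²/n = 174170 − 153664 = 20506
Sxy = Σxy − (Σx)(Σy)/n = 6344 − 6141.333333 = 202.666667
b = Sxy/Sxx = 202.666667/20506 = 0.009883
a = ȳ − b·x̄ = 5.222222 − 0.009883·130.666667 = 3.930806

3.9308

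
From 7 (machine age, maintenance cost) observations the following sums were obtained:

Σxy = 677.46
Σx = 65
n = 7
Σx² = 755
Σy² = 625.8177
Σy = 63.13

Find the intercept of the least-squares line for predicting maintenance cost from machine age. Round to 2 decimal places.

Sxx = Σx² − (Σx)²/n = 755 − 603.571429 = 151.428571
Sxy = Σxy − (Σx)(Σy)/n = 677.46 − 586.207143 = 91.252857
b = Sxy/Sxx = 91.252857/151.428571 = 0.602613
a = ȳ − b·x̄ = 9.018571 − 0.602613·9.285714 = 3.422877

3.42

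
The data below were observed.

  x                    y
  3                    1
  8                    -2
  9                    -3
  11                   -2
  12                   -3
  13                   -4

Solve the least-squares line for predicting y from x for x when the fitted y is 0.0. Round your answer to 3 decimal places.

4.395

n = 6, Σx = 56, Σy = -13, Σxy = -150, Σx² = 588
Sxx = Σx² − (Σx)²/n = 588 − 522.666667 = 65.333333
Sxy = Σxy − (Σx)(Σy)/n = -150 − (-121.333333) = -28.666667
b = Sxy/Sxx = -28.666667/65.333333 = -0.438776
a = ȳ − b·x̄ = -2.166667 − (-0.438776)·9.333333 = 1.928571
Set a + b·x = 0.0: x = (0.0 − 1.928571) / (-0.438776) = 4.395349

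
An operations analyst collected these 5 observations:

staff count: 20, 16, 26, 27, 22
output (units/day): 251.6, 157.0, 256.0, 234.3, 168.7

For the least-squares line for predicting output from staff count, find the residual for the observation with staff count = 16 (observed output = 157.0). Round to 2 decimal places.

n = 5, Σx = 111, Σy = 1067.6, Σxy = 24237.5, Σx² = 2545
Sxx = Σx² − (Σx)²/n = 2545 − 2464.2 = 80.8
Sxy = Σxy − (Σx)(Σy)/n = 24237.5 − 23700.72 = 536.78
b = Sxy/Sxx = 536.78/80.8 = 6.643317
a = ȳ − b·x̄ = 213.52 − 6.643317·22.2 = 66.038366
ŷ(16) = 66.038366 + 6.643317·16 = 172.331436
residual = y − ŷ = 157.0 − 172.331436 = -15.331436

-15.33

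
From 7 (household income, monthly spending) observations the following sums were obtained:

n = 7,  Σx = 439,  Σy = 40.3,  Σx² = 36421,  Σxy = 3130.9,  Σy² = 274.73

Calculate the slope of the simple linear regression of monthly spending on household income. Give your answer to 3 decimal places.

0.068

Sxx = Σx² − (Σx)²/n = 36421 − 27531.571429 = 8889.428571
Sxy = Σxy − (Σx)(Σy)/n = 3130.9 − 2527.385714 = 603.514286
b = Sxy/Sxx = 603.514286/8889.428571 = 0.067891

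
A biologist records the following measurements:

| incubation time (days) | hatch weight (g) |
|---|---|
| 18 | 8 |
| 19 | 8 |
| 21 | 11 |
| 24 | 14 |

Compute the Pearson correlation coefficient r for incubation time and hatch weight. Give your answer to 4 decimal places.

n = 4, Σx = 82, Σy = 41, Σxy = 863, Σx² = 1702, Σy² = 445
Sxx = Σx² − (Σx)²/n = 1702 − 1681 = 21
Sxy = Σxy − (Σx)(Σy)/n = 863 − 840.5 = 22.5
Syy = Σy² − (Σy)²/n = 445 − 420.25 = 24.75
r = Sxy/√(Sxx·Syy) = 22.5/√(519.75) = 22.5/22.798026 = 0.986928

0.9869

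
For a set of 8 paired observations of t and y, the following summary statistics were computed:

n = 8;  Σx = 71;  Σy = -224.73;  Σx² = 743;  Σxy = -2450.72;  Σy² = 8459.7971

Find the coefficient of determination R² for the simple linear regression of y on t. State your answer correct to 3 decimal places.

Sxx = Σx² − (Σx)²/n = 743 − 630.125 = 112.875
Sxy = Σxy − (Σx)(Σy)/n = -2450.72 − (-1994.47875) = -456.24125
Syy = Σy² − (Σy)²/n = 8459.7971 − 6312.946612 = 2146.850487
R² = Sxy²/(Sxx·Syy) = (-456.24125)²/(112.875·2146.850487) = 0.858993

0.859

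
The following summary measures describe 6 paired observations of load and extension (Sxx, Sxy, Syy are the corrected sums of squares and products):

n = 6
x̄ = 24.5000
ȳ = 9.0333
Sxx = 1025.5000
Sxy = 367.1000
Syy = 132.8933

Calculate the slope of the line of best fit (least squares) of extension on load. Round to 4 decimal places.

0.3580

b = Sxy/Sxx = 367.1/1025.5 = 0.357972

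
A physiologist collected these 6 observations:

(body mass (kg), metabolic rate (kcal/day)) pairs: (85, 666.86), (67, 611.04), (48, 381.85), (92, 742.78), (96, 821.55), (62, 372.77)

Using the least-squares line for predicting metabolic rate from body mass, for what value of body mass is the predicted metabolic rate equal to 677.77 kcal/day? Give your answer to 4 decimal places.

n = 6, Σx = 450, Σy = 3596.85, Σxy = 286267.88, Σx² = 35542
Sxx = Σx² − (Σx)²/n = 35542 − 33750 = 1792
Sxy = Σxy − (Σx)(Σy)/n = 286267.88 − 269763.75 = 16504.13
b = Sxy/Sxx = 16504.13/1792 = 9.209894
a = ȳ − b·x̄ = 599.475 − 9.209894·75 = -91.267048
Set a + b·x = 677.77: x = (677.77 − (-91.267048)) / 9.209894 = 83.501184

83.5012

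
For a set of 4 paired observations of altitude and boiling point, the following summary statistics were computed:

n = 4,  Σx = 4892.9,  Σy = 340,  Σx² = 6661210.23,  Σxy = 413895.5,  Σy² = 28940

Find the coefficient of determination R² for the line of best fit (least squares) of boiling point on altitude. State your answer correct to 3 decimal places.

0.148

Sxx = Σx² − (Σx)²/n = 6661210.23 − 5985117.6025 = 676092.6275
Sxy = Σxy − (Σx)(Σy)/n = 413895.5 − 415896.5 = -2001
Syy = Σy² − (Σy)²/n = 28940 − 28900 = 40
R² = Sxy²/(Sxx·Syy) = (-2001)²/(676092.6275·40) = 0.148057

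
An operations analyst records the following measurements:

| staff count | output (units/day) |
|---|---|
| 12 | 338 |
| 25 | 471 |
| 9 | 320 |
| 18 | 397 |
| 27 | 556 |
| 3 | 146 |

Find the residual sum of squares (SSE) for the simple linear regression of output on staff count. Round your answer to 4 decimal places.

n = 6, Σx = 94, Σy = 2228, Σxy = 41307, Σx² = 1912, Σy² = 926546
Sxx = Σx² − (Σx)²/n = 1912 − 1472.666667 = 439.333333
Sxy = Σxy − (Σx)(Σy)/n = 41307 − 34905.333333 = 6401.666667
Syy = Σy² − (Σy)²/n = 926546 − 827330.666667 = 99215.333333
b = Sxy/Sxx = 6401.666667/439.333333 = 14.571320
SSE = Syy − b·Sxy = 99215.333333 − 14.571320·6401.666667 = 5934.598634

5934.5986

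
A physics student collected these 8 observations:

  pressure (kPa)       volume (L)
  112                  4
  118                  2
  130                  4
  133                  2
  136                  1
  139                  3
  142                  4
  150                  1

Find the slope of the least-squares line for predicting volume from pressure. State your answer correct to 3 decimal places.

n = 8, Σx = 1060, Σy = 21, Σxy = 2741, Σx² = 141538
Sxx = Σx² − (Σx)²/n = 141538 − 140450 = 1088
Sxy = Σxy − (Σx)(Σy)/n = 2741 − 2782.5 = -41.5
b = Sxy/Sxx = -41.5/1088 = -0.038143

-0.038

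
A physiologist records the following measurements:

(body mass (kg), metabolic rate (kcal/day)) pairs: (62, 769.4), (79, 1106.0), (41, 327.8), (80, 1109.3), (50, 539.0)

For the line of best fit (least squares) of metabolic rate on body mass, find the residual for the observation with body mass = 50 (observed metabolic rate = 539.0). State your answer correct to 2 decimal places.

16.01

n = 5, Σx = 312, Σy = 3851.5, Σxy = 264210.6, Σx² = 20666
Sxx = Σx² − (Σx)²/n = 20666 − 19468.8 = 1197.2
Sxy = Σxy − (Σx)(Σy)/n = 264210.6 − 240333.6 = 23877
b = Sxy/Sxx = 23877/1197.2 = 19.944036
a = ȳ − b·x̄ = 770.3 − 19.944036·62.4 = -474.207852
ŷ(50) = -474.207852 + 19.944036·50 = 522.993953
residual = y − ŷ = 539.0 − 522.993953 = 16.006047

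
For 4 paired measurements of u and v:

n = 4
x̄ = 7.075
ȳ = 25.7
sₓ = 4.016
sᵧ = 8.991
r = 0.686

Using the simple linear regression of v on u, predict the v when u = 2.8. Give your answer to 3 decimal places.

19.134

b = r · sᵧ/sₓ = 0.686 · 8.991/4.016 = 1.535813
a = ȳ − b·x̄ = 25.7 − 1.535813·7.075 = 14.834121
ŷ(2.8) = a + b·2.8 = 14.834121 + 1.535813·2.8 = 19.134398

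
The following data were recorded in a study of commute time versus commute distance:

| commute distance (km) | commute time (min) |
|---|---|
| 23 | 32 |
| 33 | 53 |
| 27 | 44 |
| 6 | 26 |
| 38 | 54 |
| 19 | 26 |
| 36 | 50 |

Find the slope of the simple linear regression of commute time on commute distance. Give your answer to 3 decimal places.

1.017

n = 7, Σx = 182, Σy = 285, Σxy = 8175, Σx² = 5484
Sxx = Σx² − (Σx)²/n = 5484 − 4732 = 752
Sxy = Σxy − (Σx)(Σy)/n = 8175 − 7410 = 765
b = Sxy/Sxx = 765/752 = 1.017287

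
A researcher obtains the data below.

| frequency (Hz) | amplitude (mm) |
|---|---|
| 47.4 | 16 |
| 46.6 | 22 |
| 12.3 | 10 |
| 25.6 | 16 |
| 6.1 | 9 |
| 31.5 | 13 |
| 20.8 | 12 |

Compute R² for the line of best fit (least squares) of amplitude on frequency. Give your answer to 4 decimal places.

n = 7, Σx = 190.3, Σy = 98, Σxy = 3030.2, Σx² = 6687.07, Σy² = 1490
Sxx = Σx² − (Σx)²/n = 6687.07 − 5173.441429 = 1513.628571
Sxy = Σxy − (Σx)(Σy)/n = 3030.2 − 2664.2 = 366
Syy = Σy² − (Σy)²/n = 1490 − 1372 = 118
R² = Sxy²/(Sxx·Syy) = (366)²/(1513.628571·118) = 0.749999

0.7500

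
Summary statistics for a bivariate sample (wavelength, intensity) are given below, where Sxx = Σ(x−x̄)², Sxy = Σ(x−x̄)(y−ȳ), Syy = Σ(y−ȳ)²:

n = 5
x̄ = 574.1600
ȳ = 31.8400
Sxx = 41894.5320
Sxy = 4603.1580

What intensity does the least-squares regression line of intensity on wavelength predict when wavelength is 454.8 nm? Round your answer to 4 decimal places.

18.7253

b = Sxy/Sxx = 4603.158/41894.532 = 0.109875
a = ȳ − b·x̄ = 31.84 − 0.109875·574.16 = -31.245779
ŷ(454.8) = a + b·454.8 = -31.245779 + 0.109875·454.8 = 18.725331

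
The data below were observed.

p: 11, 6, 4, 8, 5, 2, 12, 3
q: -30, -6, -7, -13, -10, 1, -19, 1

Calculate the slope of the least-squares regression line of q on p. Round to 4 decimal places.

n = 8, Σx = 51, Σy = -83, Σxy = -771, Σx² = 419
Sxx = Σx² − (Σx)²/n = 419 − 325.125 = 93.875
Sxy = Σxy − (Σx)(Σy)/n = -771 − (-529.125) = -241.875
b = Sxy/Sxx = -241.875/93.875 = -2.576565

-2.5766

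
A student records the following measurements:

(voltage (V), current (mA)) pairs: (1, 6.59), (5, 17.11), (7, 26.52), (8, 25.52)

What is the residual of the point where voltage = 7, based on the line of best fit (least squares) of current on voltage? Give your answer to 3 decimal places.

n = 4, Σx = 21, Σy = 75.74, Σxy = 481.94, Σx² = 139
Sxx = Σx² − (Σx)²/n = 139 − 110.25 = 28.75
Sxy = Σxy − (Σx)(Σy)/n = 481.94 − 397.635 = 84.305
b = Sxy/Sxx = 84.305/28.75 = 2.932348
a = ȳ − b·x̄ = 18.935 − 2.932348·5.25 = 3.540174
ŷ(7) = 3.540174 + 2.932348·7 = 24.066609
residual = y − ŷ = 26.52 − 24.066609 = 2.453391

2.453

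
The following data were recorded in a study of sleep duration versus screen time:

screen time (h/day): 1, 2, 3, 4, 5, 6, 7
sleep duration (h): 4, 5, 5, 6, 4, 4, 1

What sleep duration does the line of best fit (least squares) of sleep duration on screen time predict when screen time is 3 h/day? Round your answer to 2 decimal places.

n = 7, Σx = 28, Σy = 29, Σxy = 104, Σx² = 140
Sxx = Σx² − (Σx)²/n = 140 − 112 = 28
Sxy = Σxy − (Σx)(Σy)/n = 104 − 116 = -12
b = Sxy/Sxx = -12/28 = -0.428571
a = ȳ − b·x̄ = 4.142857 − (-0.428571)·4 = 5.857143
ŷ(3) = a + b·3 = 5.857143 + (-0.428571)·3 = 4.571429

4.57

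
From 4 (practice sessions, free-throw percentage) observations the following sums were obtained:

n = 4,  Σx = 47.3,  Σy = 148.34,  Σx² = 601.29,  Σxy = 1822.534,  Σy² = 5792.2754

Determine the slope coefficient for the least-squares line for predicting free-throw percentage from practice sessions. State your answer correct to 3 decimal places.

Sxx = Σx² − (Σx)²/n = 601.29 − 559.3225 = 41.9675
Sxy = Σxy − (Σx)(Σy)/n = 1822.534 − 1754.1205 = 68.4135
b = Sxy/Sxx = 68.4135/41.9675 = 1.630154

1.630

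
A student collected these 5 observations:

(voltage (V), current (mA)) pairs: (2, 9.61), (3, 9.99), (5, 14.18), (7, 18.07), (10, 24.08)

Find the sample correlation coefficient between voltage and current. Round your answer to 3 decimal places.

0.996

n = 5, Σx = 27, Σy = 75.93, Σxy = 487.38, Σx² = 187, Σy² = 1299.5959
Sxx = Σx² − (Σx)²/n = 187 − 145.8 = 41.2
Sxy = Σxy − (Σx)(Σy)/n = 487.38 − 410.022 = 77.358
Syy = Σy² − (Σy)²/n = 1299.5959 − 1153.07298 = 146.52292
r = Sxy/√(Sxx·Syy) = 77.358/√(6036.744304) = 77.358/77.696488 = 0.995643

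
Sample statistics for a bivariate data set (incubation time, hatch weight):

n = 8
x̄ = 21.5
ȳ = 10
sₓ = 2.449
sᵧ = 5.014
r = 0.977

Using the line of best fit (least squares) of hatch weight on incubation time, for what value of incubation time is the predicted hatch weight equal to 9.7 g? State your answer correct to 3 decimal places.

21.350

b = r · sᵧ/sₓ = 0.977 · 5.014/2.449 = 2.000277
a = ȳ − b·x̄ = 10 − 2.000277·21.5 = -33.005952
Set a + b·x = 9.7: x = (9.7 − (-33.005952)) / 2.000277 = 21.350021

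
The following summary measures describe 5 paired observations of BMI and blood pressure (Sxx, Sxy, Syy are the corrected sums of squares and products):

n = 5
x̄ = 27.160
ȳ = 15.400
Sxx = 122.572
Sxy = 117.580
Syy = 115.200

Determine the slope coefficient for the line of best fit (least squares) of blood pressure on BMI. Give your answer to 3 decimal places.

0.959

b = Sxy/Sxx = 117.58/122.572 = 0.959273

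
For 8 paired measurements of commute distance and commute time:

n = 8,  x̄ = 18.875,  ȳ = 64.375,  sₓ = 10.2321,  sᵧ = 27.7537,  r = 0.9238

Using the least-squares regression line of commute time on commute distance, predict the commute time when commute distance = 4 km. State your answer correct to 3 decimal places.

27.102

b = r · sᵧ/sₓ = 0.9238 · 27.7537/10.2321 = 2.505729
a = ȳ − b·x̄ = 64.375 − 2.505729·18.875 = 17.079368
ŷ(4) = a + b·4 = 17.079368 + 2.505729·4 = 27.102284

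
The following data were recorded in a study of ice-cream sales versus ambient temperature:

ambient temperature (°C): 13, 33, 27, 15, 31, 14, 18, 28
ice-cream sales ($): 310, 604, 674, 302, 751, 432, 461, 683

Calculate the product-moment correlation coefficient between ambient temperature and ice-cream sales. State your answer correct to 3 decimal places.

0.906

n = 8, Σx = 179, Σy = 4217, Σxy = 103441, Σx² = 4477, Σy² = 2436031
Sxx = Σx² − (Σx)²/n = 4477 − 4005.125 = 471.875
Sxy = Σxy − (Σx)(Σy)/n = 103441 − 94355.375 = 9085.625
Syy = Σy² − (Σy)²/n = 2436031 − 2222886.125 = 213144.875
r = Sxy/√(Sxx·Syy) = 9085.625/√(100577737.890625) = 9085.625/10028.845292 = 0.905949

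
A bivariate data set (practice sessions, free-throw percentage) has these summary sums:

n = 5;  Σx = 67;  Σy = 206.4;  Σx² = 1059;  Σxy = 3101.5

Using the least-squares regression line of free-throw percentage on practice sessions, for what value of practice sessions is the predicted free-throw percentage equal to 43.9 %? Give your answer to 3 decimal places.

Sxx = Σx² − (Σx)²/n = 1059 − 897.8 = 161.2
Sxy = Σxy − (Σx)(Σy)/n = 3101.5 − 2765.76 = 335.74
b = Sxy/Sxx = 335.74/161.2 = 2.082754
a = ȳ − b·x̄ = 41.28 − 2.082754·13.4 = 13.371092
Set a + b·x = 43.9: x = (43.9 − 13.371092) / 2.082754 = 14.657950

14.658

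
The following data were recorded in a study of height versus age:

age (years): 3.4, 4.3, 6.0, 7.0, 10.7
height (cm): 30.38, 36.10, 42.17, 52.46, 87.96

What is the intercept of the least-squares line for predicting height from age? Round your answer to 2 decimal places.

0.16

n = 5, Σx = 31.4, Σy = 249.07, Σxy = 1819.934, Σx² = 229.54
Sxx = Σx² − (Σx)²/n = 229.54 − 197.192 = 32.348
Sxy = Σxy − (Σx)(Σy)/n = 1819.934 − 1564.1596 = 255.7744
b = Sxy/Sxx = 255.7744/32.348 = 7.906962
a = ȳ − b·x̄ = 49.814 − 7.906962·6.28 = 0.158280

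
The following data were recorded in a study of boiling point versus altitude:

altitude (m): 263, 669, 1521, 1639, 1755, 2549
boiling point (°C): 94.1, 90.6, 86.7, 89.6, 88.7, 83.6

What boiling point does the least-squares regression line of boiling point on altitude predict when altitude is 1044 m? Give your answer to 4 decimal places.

90.3083

n = 6, Σx = 8396, Σy = 533.3, Σxy = 732849.7, Σx² = 15093918
Sxx = Σx² − (Σx)²/n = 15093918 − 11748802.666667 = 3345115.333333
Sxy = Σxy − (Σx)(Σy)/n = 732849.7 − 746264.466667 = -13414.766667
b = Sxy/Sxx = -13414.766667/3345115.333333 = -0.004010
a = ȳ − b·x̄ = 88.883333 − (-0.004010)·1399.333333 = 94.495017
ŷ(1044) = a + b·1044 = 94.495017 + (-0.004010)·1044 = 90.308311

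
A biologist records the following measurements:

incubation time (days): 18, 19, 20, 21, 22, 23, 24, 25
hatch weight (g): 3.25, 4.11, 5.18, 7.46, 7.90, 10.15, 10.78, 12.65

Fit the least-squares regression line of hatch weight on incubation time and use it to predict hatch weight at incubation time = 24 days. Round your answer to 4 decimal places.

n = 8, Σx = 172, Σy = 61.48, Σxy = 1379.07, Σx² = 3740
Sxx = Σx² − (Σx)²/n = 3740 − 3698 = 42
Sxy = Σxy − (Σx)(Σy)/n = 1379.07 − 1321.82 = 57.25
b = Sxy/Sxx = 57.25/42 = 1.363095
a = ȳ − b·x̄ = 7.685 − 1.363095·21.5 = -21.621548
ŷ(24) = a + b·24 = -21.621548 + 1.363095·24 = 11.092738

11.0927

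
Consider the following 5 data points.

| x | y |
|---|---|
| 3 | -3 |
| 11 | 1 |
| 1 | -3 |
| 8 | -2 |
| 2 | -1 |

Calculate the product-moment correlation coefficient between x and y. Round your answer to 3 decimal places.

0.729

n = 5, Σx = 25, Σy = -8, Σxy = -19, Σx² = 199, Σy² = 24
Sxx = Σx² − (Σx)²/n = 199 − 125 = 74
Sxy = Σxy − (Σx)(Σy)/n = -19 − (-40) = 21
Syy = Σy² − (Σy)²/n = 24 − 12.8 = 11.2
r = Sxy/√(Sxx·Syy) = 21/√(828.8) = 21/28.788887 = 0.729448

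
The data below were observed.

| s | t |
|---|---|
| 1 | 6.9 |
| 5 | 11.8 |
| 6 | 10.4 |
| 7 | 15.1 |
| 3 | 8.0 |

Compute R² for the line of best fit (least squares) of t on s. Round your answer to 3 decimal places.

n = 5, Σx = 22, Σy = 52.2, Σxy = 258, Σx² = 120, Σy² = 587.02
Sxx = Σx² − (Σx)²/n = 120 − 96.8 = 23.2
Sxy = Σxy − (Σx)(Σy)/n = 258 − 229.68 = 28.32
Syy = Σy² − (Σy)²/n = 587.02 − 544.968 = 42.052
R² = Sxy²/(Sxx·Syy) = (28.32)²/(23.2·42.052) = 0.822076

0.822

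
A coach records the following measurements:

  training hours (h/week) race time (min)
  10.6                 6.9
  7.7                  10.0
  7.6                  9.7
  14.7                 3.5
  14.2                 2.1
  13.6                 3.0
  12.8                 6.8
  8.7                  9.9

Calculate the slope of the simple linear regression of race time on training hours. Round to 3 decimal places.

n = 8, Σx = 89.9, Σy = 51.9, Σxy = 519.1, Σx² = 1071.63
Sxx = Σx² − (Σx)²/n = 1071.63 − 1010.25125 = 61.37875
Sxy = Σxy − (Σx)(Σy)/n = 519.1 − 583.22625 = -64.12625
b = Sxy/Sxx = -64.12625/61.37875 = -1.044763

-1.045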